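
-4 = -4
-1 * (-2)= 2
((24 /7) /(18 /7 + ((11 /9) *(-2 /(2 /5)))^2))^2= 3779136 /512252689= 0.01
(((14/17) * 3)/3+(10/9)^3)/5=0.44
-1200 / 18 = -200 / 3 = -66.67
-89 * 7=-623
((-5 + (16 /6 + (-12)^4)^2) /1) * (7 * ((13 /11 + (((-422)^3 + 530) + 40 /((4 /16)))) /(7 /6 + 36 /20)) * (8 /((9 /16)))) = -1061877591454146656000 /979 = -1084655353885747350.36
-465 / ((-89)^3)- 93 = -65561652 / 704969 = -93.00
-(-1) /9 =1 /9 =0.11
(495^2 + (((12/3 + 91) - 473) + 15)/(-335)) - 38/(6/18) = 82045548/335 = 244912.08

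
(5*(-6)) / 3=-10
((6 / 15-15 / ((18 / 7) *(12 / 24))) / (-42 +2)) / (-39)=-13 / 1800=-0.01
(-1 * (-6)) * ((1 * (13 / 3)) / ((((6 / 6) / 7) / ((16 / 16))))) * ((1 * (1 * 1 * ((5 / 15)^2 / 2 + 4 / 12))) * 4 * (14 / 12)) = 8918 / 27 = 330.30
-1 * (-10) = 10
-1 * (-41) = 41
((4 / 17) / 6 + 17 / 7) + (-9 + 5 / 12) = -2911 / 476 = -6.12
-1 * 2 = -2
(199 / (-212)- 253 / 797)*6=-636717 / 84482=-7.54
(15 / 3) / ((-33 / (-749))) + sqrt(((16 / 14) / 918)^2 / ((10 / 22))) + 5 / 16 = 4 * sqrt(55) / 16065 + 60085 / 528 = 113.80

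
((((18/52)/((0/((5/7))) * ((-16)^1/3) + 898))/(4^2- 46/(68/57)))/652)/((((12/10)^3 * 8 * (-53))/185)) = 393125/59407290748416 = 0.00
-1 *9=-9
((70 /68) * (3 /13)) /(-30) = -7 /884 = -0.01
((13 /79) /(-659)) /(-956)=13 /49770316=0.00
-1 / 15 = -0.07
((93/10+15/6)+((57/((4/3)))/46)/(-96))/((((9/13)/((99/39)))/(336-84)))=80181717/7360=10894.26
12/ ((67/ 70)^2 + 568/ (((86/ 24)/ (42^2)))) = 2528400/ 58914970627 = 0.00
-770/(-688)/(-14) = -55/688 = -0.08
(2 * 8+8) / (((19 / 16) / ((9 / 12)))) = 288 / 19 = 15.16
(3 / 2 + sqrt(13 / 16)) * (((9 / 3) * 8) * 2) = 115.27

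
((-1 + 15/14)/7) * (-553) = -79/14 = -5.64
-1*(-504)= 504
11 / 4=2.75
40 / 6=20 / 3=6.67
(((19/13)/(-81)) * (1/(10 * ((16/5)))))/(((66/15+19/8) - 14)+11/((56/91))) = -95/1794312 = -0.00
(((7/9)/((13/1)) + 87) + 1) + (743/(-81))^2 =14687524/85293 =172.20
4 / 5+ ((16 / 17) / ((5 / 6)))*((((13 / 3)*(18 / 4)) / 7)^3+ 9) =1031504 / 29155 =35.38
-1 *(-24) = 24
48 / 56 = 6 / 7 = 0.86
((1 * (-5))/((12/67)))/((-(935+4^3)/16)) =1340/2997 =0.45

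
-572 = -572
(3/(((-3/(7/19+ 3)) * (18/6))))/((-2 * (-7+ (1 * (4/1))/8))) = -64/741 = -0.09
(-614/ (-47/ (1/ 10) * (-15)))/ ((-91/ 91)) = 307/ 3525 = 0.09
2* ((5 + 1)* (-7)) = -84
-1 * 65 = -65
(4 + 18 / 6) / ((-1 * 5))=-1.40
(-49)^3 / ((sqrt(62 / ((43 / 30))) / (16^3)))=-240945152* sqrt(19995) / 465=-73269958.19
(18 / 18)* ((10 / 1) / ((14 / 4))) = 20 / 7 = 2.86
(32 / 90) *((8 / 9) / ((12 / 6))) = 64 / 405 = 0.16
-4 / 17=-0.24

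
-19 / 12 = -1.58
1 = 1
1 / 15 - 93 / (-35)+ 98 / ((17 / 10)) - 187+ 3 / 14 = -451301 / 3570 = -126.41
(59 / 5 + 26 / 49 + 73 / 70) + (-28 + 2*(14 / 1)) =13.37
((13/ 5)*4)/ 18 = 0.58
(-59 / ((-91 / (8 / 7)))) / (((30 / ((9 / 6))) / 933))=110094 / 3185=34.57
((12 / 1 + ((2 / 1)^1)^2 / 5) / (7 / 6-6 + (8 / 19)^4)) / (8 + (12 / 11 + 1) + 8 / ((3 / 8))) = -1651427712 / 19468290605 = -0.08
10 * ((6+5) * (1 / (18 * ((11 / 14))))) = 70 / 9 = 7.78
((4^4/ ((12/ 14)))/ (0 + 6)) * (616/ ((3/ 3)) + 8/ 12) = 828800/ 27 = 30696.30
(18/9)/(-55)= -2/55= -0.04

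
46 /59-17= -957 /59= -16.22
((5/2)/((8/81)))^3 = 66430125/4096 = 16218.29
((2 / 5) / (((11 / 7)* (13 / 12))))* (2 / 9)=112 / 2145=0.05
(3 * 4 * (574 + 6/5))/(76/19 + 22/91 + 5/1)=3140592/4205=746.87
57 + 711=768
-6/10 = -3/5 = -0.60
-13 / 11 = -1.18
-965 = -965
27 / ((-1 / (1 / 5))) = -27 / 5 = -5.40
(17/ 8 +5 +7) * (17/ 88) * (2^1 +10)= 5763/ 176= 32.74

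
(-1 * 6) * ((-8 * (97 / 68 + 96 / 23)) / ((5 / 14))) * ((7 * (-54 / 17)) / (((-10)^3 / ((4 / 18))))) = 15450876 / 4154375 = 3.72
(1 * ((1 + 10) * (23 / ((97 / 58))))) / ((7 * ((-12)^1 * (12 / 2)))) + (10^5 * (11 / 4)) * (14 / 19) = 94109260597 / 464436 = 202631.28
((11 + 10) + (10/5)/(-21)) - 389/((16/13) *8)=-18.60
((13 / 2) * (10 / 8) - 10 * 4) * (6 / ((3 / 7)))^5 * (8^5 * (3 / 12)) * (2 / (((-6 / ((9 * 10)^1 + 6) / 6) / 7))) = 188746794270720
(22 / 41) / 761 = 22 / 31201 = 0.00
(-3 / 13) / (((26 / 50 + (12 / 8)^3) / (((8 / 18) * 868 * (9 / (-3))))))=68.57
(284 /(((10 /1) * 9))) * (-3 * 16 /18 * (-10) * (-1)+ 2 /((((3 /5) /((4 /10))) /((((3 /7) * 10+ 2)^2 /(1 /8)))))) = 915616 /735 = 1245.74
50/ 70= 5/ 7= 0.71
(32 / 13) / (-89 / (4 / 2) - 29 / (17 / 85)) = -64 / 4927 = -0.01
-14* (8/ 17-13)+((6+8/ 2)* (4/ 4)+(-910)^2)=14080852/ 17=828285.41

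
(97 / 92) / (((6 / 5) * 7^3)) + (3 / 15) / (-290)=0.00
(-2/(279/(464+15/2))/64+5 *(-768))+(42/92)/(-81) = -4731197771/1232064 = -3840.06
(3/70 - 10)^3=-338608873/343000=-987.20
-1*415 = -415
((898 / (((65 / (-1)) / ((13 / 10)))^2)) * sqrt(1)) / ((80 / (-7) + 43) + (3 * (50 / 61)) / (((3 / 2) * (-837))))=160472151 / 14103621250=0.01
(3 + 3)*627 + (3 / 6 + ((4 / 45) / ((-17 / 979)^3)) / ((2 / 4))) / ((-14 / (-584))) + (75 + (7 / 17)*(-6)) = -2185934317349 / 1547595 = -1412471.81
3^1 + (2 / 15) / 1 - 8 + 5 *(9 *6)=3977 / 15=265.13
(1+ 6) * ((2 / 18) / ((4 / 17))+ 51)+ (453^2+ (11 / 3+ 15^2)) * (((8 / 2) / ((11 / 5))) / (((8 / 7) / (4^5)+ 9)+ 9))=134833249369 / 6387084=21110.30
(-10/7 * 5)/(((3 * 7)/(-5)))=250/147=1.70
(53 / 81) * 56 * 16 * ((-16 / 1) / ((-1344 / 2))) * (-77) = -261184 / 243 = -1074.83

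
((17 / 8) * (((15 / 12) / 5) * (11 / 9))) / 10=187 / 2880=0.06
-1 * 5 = -5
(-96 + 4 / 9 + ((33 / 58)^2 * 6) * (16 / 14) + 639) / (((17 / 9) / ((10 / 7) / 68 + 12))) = 82714167869 / 23818802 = 3472.64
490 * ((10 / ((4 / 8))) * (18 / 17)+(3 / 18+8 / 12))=550025 / 51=10784.80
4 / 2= 2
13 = 13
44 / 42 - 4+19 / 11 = -283 / 231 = -1.23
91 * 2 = 182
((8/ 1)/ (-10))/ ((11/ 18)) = -72/ 55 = -1.31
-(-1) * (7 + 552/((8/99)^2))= 676325/8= 84540.62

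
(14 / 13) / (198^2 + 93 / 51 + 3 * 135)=119 / 4376996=0.00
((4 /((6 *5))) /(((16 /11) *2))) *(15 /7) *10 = 55 /56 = 0.98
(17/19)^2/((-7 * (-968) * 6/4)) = 289/3669204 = 0.00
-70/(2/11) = -385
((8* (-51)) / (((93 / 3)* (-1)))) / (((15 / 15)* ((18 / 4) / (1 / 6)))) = 136 / 279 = 0.49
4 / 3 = 1.33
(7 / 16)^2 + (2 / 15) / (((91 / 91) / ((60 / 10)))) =1269 / 1280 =0.99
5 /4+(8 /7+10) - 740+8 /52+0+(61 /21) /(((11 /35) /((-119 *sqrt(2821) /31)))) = -2611.85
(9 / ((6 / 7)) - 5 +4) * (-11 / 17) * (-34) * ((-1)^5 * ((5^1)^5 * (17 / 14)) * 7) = -11103125 / 2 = -5551562.50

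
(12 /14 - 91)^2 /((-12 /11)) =-7448.59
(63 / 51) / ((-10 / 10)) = -21 / 17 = -1.24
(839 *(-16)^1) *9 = -120816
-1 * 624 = -624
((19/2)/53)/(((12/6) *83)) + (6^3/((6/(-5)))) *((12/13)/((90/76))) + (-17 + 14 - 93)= -54054665/228748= -236.31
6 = 6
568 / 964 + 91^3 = 181610753 / 241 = 753571.59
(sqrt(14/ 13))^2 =14/ 13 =1.08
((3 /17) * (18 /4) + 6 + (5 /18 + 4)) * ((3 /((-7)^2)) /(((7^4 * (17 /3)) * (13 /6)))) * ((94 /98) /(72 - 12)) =5687 /15470255255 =0.00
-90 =-90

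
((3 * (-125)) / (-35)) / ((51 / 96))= 20.17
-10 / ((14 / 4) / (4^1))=-80 / 7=-11.43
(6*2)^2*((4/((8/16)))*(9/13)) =10368/13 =797.54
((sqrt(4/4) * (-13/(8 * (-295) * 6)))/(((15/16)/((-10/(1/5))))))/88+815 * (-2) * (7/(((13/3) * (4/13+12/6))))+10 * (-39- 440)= -138571897/23364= -5931.00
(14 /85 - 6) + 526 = 44214 /85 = 520.16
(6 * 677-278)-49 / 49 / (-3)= 11353 / 3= 3784.33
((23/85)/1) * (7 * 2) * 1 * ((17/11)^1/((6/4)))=644/165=3.90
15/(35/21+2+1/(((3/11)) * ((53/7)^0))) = 45/22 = 2.05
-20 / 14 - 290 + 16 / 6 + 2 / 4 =-12107 / 42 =-288.26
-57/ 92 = -0.62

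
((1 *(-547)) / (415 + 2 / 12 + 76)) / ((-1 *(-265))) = -3282 / 780955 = -0.00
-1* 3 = -3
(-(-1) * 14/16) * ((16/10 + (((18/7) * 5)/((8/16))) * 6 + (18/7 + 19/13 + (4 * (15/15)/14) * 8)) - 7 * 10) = 41953/520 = 80.68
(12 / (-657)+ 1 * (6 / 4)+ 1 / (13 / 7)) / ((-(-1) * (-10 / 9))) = -34509 / 18980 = -1.82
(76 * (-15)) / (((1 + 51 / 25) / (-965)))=361875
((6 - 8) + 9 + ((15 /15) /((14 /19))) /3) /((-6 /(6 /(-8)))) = 313 /336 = 0.93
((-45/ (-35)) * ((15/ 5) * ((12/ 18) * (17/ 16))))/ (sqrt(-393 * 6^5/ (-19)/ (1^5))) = 17 * sqrt(4978)/ 176064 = 0.01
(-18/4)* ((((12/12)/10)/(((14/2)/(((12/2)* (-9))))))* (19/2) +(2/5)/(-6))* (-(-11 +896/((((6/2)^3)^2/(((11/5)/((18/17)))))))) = 430303687/1530900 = 281.08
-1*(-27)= 27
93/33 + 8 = 119/11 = 10.82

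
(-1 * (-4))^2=16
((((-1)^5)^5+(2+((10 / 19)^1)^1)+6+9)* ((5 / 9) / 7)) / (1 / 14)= 3140 / 171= 18.36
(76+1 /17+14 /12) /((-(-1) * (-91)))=-7877 /9282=-0.85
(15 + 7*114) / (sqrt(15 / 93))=813*sqrt(155) / 5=2024.35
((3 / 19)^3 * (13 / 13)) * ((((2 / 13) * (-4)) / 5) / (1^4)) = -216 / 445835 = -0.00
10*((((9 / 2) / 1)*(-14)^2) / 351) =980 / 39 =25.13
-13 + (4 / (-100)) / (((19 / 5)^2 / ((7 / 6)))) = -28165 / 2166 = -13.00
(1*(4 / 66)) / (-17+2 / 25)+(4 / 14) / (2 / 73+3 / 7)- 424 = -1377011164 / 3252447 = -423.38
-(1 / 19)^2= -1 / 361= -0.00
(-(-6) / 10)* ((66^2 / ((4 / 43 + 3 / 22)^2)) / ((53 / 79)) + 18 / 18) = 923893707903 / 12478585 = 74038.34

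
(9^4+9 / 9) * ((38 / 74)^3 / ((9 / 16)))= 720140128 / 455877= 1579.68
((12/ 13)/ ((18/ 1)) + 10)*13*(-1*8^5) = -12845056/ 3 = -4281685.33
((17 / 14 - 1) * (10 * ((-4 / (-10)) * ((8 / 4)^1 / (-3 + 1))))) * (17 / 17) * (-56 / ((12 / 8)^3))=128 / 9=14.22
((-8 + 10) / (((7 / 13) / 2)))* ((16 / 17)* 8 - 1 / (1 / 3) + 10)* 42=77064 / 17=4533.18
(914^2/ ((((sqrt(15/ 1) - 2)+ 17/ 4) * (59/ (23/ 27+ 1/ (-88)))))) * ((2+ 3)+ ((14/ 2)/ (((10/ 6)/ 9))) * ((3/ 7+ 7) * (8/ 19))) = -9765311000542/ 29409435+ 39061244002168 * sqrt(15)/ 264684915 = 239514.02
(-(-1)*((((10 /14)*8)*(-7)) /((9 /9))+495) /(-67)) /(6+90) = -455 /6432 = -0.07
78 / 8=39 / 4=9.75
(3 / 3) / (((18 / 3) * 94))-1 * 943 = -531851 / 564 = -943.00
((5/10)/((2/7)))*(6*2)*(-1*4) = -84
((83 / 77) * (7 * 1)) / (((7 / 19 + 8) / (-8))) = -12616 / 1749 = -7.21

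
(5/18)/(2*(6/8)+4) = 5/99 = 0.05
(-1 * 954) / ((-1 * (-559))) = -1.71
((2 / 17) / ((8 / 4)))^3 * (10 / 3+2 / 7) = 76 / 103173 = 0.00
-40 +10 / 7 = -270 / 7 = -38.57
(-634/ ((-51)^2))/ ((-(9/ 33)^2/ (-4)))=-306856/ 23409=-13.11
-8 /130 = -0.06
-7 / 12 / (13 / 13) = -7 / 12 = -0.58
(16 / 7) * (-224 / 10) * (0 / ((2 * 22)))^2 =0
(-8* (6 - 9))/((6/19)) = 76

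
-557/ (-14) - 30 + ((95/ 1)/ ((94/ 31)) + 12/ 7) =2013/ 47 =42.83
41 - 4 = 37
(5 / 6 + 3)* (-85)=-1955 / 6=-325.83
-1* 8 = -8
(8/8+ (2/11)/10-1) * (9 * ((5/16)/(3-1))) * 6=0.15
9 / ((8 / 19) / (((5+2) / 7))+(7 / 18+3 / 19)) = 3078 / 331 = 9.30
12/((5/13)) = 156/5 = 31.20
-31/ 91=-0.34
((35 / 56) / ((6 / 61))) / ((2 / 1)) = 3.18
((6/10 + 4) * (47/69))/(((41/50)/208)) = 97760/123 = 794.80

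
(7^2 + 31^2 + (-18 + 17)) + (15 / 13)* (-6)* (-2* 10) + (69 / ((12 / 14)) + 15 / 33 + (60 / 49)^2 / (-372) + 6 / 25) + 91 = 702294607171 / 532181650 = 1319.65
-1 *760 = -760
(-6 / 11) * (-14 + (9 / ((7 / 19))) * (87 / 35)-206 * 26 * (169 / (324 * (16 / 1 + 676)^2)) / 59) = -26196301676737 / 1027913899320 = -25.48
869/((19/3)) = 137.21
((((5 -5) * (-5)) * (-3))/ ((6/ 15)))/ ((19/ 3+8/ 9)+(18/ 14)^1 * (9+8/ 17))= 0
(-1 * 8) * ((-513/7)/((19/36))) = 7776/7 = 1110.86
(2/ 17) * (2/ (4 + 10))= 2/ 119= 0.02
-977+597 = -380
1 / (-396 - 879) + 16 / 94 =10153 / 59925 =0.17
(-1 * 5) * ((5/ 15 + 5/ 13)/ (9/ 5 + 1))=-50/ 39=-1.28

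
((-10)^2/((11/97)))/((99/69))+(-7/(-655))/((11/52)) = 146142512/237765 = 614.65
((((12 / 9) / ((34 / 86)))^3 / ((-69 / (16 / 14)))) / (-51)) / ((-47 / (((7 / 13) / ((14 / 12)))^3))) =-325660672 / 12496603366611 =-0.00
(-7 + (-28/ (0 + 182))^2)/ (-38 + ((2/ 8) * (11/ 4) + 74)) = -0.19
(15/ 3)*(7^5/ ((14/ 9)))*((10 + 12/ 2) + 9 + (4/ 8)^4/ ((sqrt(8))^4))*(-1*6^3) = -74683621215/ 256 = -291732895.37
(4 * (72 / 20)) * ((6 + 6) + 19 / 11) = 10872 / 55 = 197.67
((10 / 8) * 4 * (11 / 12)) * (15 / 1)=275 / 4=68.75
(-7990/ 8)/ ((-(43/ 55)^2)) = 1633.97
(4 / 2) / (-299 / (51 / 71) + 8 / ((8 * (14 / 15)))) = -1428 / 296441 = -0.00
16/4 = 4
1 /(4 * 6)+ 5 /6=7 /8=0.88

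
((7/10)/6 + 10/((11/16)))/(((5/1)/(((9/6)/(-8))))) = -9677/17600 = -0.55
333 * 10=3330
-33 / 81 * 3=-11 / 9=-1.22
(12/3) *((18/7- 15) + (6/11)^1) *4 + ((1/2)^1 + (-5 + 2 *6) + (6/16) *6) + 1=-55249/308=-179.38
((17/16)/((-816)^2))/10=1/6266880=0.00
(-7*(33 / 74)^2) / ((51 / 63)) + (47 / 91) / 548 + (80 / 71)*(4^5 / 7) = 960032656415 / 5885788246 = 163.11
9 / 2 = 4.50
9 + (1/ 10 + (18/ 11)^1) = 1181/ 110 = 10.74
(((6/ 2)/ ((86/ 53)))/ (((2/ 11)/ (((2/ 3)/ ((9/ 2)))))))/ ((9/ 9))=583/ 387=1.51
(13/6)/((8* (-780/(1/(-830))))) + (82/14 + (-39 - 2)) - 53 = -1474876793/16732800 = -88.14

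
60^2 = 3600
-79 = -79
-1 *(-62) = 62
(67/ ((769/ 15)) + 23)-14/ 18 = 162845/ 6921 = 23.53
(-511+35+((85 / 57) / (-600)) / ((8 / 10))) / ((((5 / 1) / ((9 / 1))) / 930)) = -242236077 / 304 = -796829.20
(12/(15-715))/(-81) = 1/4725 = 0.00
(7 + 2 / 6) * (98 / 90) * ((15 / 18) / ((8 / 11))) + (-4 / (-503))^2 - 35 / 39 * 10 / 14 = 18135060877 / 2131347816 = 8.51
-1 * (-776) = 776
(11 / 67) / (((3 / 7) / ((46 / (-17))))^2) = 1140524 / 174267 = 6.54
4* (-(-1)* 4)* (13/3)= 69.33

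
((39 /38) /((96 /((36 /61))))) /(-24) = -39 /148352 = -0.00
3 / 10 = 0.30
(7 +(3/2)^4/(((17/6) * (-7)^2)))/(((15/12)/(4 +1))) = 46891/1666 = 28.15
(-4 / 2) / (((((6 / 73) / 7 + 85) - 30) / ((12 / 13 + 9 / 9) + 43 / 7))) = -107164 / 365443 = -0.29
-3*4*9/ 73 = -108/ 73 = -1.48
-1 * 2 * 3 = -6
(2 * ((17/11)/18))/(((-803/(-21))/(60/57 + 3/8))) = 25823/4027848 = 0.01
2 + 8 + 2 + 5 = 17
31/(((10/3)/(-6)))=-55.80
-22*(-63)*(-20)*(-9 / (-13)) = -249480 / 13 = -19190.77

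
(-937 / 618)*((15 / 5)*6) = -2811 / 103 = -27.29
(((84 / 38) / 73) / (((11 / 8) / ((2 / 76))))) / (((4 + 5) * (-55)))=-56 / 47830695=-0.00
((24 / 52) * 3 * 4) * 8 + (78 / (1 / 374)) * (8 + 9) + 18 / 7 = 45133350 / 91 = 495970.88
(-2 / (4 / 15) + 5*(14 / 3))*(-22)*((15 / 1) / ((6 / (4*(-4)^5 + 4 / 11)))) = 10699850 / 3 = 3566616.67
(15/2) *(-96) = -720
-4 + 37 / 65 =-223 / 65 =-3.43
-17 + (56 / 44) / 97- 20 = -39465 / 1067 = -36.99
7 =7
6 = 6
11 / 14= 0.79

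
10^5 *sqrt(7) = 100000 *sqrt(7) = 264575.13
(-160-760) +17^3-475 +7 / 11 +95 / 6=233275 / 66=3534.47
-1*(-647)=647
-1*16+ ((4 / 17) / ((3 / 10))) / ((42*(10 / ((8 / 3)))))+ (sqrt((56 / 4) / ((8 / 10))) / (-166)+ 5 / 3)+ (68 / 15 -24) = -542917 / 16065 -sqrt(70) / 332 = -33.82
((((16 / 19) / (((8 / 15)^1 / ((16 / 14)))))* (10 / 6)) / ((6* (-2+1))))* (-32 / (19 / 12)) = 25600 / 2527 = 10.13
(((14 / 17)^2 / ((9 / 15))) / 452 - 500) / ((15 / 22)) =-215535122 / 293913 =-733.33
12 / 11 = 1.09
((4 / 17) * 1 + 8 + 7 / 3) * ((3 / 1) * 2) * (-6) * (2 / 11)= -1176 / 17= -69.18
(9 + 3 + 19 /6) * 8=364 /3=121.33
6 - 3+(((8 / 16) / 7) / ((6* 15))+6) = 11341 / 1260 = 9.00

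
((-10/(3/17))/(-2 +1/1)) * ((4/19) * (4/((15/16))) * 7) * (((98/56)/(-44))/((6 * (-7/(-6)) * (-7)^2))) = -544/13167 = -0.04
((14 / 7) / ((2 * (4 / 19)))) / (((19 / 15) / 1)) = 15 / 4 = 3.75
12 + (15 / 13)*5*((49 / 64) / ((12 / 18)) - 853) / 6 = -2685989 / 3328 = -807.09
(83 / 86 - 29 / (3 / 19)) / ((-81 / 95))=4478015 / 20898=214.28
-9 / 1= -9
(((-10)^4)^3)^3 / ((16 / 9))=562500000000000000000000000000000000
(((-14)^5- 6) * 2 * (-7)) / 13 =7529620 / 13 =579201.54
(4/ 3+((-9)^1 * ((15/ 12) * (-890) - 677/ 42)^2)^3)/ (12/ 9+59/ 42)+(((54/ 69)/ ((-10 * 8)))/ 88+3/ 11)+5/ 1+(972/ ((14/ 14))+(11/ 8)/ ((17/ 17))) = -748727752776146925070415813879/ 1360694720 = -550254029629913552593.50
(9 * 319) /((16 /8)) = 2871 /2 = 1435.50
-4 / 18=-2 / 9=-0.22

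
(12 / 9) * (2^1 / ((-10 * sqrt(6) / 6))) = -4 * sqrt(6) / 15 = -0.65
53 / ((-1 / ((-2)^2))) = -212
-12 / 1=-12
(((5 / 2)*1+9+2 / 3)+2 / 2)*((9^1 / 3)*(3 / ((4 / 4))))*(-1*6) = -711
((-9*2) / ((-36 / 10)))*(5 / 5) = 5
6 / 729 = 2 / 243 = 0.01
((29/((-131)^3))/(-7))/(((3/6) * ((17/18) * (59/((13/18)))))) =754/15783846911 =0.00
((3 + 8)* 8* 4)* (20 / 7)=7040 / 7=1005.71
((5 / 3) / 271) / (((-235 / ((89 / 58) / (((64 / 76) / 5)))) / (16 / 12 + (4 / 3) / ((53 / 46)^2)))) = -41640875 / 74704950504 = -0.00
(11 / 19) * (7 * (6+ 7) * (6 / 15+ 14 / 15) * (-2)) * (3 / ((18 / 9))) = -4004 / 19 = -210.74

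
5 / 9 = 0.56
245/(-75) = -3.27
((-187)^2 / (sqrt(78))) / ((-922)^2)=34969*sqrt(78) / 66306552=0.00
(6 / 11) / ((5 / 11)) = 1.20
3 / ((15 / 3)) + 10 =53 / 5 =10.60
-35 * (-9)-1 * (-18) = 333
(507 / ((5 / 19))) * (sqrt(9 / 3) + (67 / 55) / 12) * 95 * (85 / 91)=5345327 / 308 + 1196715 * sqrt(3) / 7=313465.13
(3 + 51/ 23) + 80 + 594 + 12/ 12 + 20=16105/ 23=700.22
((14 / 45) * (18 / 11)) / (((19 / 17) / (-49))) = -23324 / 1045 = -22.32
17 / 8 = 2.12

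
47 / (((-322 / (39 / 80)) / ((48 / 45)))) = -611 / 8050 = -0.08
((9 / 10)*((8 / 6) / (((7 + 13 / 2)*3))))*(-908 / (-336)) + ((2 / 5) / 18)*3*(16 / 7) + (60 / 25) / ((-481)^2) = 152473703 / 655908435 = 0.23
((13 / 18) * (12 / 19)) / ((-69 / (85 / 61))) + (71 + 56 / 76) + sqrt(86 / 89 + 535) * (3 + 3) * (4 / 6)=17208391 / 239913 + 4 * sqrt(4245389) / 89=164.33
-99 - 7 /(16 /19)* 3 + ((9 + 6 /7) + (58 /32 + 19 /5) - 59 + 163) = -1251 /280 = -4.47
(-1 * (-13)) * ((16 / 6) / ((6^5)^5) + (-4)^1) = -554390616583629176819 / 10661358011223638016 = -52.00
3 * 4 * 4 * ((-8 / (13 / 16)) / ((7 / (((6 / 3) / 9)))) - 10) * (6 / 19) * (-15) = 4054080 / 1729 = 2344.75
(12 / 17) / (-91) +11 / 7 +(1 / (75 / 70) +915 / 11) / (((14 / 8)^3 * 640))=198643409 / 125074950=1.59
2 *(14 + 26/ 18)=278/ 9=30.89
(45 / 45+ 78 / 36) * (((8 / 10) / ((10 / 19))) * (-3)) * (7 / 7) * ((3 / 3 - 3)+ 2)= 0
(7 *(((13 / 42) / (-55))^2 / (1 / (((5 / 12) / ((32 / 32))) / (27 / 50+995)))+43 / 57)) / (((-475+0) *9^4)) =-70285829771 / 41480098228384200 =-0.00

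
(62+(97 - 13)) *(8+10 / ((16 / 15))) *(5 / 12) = 50735 / 48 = 1056.98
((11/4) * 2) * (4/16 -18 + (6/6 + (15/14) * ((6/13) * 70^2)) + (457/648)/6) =1337944619/101088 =13235.44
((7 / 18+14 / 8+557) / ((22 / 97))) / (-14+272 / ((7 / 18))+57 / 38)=13667591 / 3808332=3.59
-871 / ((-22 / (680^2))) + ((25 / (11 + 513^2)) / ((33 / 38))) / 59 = 938063274907295 / 51241146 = 18306836.36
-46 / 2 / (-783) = 23 / 783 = 0.03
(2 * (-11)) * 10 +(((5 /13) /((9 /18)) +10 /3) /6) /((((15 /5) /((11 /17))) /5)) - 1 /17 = -1308691 /5967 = -219.32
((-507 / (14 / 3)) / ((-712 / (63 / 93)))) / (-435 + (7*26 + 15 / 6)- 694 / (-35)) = -159705 / 356396584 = -0.00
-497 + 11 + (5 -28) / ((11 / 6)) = -5484 / 11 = -498.55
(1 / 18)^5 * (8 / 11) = 1 / 2598156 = 0.00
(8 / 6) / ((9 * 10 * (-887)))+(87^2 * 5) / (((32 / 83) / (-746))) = -140298433544507 / 1915920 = -73227709.69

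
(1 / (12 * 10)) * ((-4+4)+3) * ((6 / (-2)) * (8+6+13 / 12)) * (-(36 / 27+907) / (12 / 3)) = 98645 / 384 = 256.89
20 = 20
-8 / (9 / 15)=-40 / 3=-13.33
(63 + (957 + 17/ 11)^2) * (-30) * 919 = -3065330721630/ 121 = -25333311749.01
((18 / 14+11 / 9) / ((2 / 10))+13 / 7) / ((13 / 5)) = 4535 / 819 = 5.54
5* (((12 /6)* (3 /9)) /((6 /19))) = 95 /9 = 10.56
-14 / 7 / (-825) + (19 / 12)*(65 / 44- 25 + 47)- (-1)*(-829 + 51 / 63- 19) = -810.02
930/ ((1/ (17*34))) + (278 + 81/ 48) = 8605115/ 16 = 537819.69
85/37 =2.30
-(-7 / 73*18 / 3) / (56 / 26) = 39 / 146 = 0.27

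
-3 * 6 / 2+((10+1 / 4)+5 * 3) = 65 / 4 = 16.25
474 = 474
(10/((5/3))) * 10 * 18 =1080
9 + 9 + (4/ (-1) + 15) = 29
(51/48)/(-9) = -17/144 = -0.12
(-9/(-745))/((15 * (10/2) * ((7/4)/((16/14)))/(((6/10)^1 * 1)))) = 288/4563125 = 0.00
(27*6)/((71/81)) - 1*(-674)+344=85400/71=1202.82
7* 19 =133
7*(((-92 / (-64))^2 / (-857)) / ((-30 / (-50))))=-18515 / 658176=-0.03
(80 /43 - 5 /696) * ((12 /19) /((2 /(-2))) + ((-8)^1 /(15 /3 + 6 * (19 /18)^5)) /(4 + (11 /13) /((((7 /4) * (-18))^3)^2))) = -32510819658720526801745 /22288093476937765187546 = -1.46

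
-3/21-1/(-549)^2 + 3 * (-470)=-2975129278/2109807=-1410.14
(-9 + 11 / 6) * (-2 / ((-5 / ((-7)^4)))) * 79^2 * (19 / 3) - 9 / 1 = -12242452102 / 45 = -272054491.16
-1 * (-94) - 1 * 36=58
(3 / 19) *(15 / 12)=15 / 76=0.20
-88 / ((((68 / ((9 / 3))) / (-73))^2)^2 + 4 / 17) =-860296312854 / 2391128369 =-359.79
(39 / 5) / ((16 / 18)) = 351 / 40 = 8.78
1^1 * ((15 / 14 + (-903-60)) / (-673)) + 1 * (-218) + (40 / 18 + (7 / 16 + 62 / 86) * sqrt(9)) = -6151278415 / 29170512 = -210.87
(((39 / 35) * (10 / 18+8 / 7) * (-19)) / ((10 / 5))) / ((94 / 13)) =-343577 / 138180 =-2.49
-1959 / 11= -178.09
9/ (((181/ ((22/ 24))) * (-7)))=-33/ 5068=-0.01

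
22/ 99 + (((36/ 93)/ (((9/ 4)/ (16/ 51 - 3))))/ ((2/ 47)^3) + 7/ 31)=-28445377/ 4743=-5997.34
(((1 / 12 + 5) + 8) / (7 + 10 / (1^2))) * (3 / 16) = 157 / 1088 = 0.14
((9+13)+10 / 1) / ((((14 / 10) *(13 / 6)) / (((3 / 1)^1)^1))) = 2880 / 91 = 31.65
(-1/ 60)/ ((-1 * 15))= 1/ 900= 0.00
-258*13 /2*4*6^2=-241488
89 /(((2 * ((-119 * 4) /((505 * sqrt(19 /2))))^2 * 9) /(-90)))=-4758.31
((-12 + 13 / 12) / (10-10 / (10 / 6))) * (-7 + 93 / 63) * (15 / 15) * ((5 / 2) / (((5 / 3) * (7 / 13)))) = 49387 / 1176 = 42.00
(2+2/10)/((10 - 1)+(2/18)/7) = 693/2840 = 0.24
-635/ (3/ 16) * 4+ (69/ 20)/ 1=-812593/ 60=-13543.22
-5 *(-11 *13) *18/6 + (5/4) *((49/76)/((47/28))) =7663655/3572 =2145.48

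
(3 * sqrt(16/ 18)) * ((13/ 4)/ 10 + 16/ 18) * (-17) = -7429 * sqrt(2)/ 180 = -58.37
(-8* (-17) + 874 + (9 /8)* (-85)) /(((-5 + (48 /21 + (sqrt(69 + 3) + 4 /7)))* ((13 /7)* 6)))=1792175 /687024 + 2509045* sqrt(2) /343512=12.94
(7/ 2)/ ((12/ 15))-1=27/ 8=3.38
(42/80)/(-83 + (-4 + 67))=-21/800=-0.03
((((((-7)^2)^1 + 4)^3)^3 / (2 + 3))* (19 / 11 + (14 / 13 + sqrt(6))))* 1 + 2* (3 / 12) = 3299763591802133* sqrt(6) / 5 + 2646410400625311381 / 1430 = 3467184058139664.57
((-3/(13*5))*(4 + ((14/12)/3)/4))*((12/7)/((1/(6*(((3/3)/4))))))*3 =-531/364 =-1.46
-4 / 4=-1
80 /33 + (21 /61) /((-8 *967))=37750987 /15572568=2.42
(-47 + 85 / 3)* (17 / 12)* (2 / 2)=-238 / 9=-26.44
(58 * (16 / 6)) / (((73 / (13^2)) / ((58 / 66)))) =2274064 / 7227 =314.66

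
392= 392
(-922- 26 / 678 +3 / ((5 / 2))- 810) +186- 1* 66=-2730371 / 1695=-1610.84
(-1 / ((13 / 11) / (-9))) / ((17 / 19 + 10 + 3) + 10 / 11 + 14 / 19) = 20691 / 42224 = 0.49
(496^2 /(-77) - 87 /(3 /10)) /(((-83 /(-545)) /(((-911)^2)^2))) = -15761455444886172.02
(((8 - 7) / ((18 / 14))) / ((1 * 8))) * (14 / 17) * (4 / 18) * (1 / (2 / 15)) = 245 / 1836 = 0.13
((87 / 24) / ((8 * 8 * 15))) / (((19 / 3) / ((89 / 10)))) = 2581 / 486400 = 0.01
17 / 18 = 0.94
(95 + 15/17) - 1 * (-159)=4333/17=254.88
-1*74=-74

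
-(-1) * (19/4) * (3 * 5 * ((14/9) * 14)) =4655/3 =1551.67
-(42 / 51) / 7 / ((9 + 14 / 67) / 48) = -6432 / 10489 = -0.61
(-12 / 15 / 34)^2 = 4 / 7225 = 0.00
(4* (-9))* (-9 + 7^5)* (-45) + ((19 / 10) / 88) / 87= 2083408905619 / 76560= 27212760.00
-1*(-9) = 9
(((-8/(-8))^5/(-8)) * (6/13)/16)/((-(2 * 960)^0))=3/832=0.00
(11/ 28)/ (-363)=-1/ 924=-0.00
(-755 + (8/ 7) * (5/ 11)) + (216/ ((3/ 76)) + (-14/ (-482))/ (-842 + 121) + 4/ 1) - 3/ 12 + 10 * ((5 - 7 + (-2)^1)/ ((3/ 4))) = 4667.94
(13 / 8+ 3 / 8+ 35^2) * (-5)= -6135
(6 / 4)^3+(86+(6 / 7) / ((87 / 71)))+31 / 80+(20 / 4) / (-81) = 118916143 / 1315440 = 90.40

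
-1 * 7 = -7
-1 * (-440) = 440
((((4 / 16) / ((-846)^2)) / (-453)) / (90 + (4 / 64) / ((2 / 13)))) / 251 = -2 / 58857402503691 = -0.00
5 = 5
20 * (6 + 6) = 240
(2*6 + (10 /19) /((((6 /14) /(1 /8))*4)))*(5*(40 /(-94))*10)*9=-4117125 /1786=-2305.22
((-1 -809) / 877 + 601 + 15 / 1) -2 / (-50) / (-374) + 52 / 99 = 45431116807 / 73799550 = 615.60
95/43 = 2.21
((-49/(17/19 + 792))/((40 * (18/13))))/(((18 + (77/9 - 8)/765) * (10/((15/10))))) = -0.00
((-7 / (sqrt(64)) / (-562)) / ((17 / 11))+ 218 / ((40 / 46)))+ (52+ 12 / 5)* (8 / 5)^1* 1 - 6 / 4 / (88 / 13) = 886781639 / 2627350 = 337.52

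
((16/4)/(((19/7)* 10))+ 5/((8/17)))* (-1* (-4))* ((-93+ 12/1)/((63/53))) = -3905199/1330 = -2936.24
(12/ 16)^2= 9/ 16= 0.56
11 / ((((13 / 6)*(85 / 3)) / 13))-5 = -2.67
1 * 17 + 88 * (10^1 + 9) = 1689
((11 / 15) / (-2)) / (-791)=11 / 23730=0.00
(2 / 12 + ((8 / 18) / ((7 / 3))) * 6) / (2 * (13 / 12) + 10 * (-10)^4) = 55 / 4200091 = 0.00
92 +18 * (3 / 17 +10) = 275.18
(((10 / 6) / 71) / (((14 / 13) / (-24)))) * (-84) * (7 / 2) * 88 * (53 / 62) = 25465440 / 2201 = 11569.94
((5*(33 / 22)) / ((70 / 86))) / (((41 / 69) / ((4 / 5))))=17802 / 1435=12.41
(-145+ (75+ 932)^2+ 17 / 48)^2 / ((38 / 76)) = 2368516698773281 / 1152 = 2056004078796.25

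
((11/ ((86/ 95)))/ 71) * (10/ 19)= 275/ 3053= 0.09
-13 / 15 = -0.87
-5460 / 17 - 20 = -5800 / 17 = -341.18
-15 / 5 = -3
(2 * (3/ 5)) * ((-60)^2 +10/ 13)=56172/ 13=4320.92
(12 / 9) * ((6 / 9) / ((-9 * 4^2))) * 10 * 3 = -5 / 27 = -0.19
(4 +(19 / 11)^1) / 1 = 63 / 11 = 5.73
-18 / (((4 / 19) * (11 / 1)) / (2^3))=-684 / 11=-62.18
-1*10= -10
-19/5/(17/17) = -19/5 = -3.80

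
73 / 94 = 0.78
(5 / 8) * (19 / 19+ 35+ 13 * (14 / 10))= 271 / 8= 33.88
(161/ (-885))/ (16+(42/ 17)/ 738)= -112217/ 9871585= -0.01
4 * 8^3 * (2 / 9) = 4096 / 9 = 455.11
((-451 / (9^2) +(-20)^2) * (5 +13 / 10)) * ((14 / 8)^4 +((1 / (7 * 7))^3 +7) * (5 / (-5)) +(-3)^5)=-231536352112643 / 387233280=-597924.72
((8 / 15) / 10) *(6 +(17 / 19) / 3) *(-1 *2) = -2872 / 4275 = -0.67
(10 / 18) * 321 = 535 / 3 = 178.33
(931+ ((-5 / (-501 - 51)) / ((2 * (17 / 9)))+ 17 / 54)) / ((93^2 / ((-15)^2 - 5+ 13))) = 25.09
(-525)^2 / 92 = 275625 / 92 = 2995.92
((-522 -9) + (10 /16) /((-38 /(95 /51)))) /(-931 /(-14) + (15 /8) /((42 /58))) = -3033247 /394638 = -7.69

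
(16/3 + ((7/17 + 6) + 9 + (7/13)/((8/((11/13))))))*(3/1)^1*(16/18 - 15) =-182161561/206856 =-880.62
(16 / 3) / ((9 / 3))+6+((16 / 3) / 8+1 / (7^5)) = 1277341 / 151263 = 8.44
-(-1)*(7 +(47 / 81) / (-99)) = 56086 / 8019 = 6.99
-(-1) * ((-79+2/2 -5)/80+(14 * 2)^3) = 1756077/80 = 21950.96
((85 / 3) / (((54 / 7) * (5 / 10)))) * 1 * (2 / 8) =595 / 324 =1.84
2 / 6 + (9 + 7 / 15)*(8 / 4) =289 / 15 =19.27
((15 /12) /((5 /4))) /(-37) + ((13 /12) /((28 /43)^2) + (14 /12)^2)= 4061275 /1044288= 3.89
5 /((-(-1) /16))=80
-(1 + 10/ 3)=-13/ 3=-4.33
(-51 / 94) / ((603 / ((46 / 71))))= -391 / 670737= -0.00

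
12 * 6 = 72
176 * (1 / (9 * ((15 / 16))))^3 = 720896 / 2460375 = 0.29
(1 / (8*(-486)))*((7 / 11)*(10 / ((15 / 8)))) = -7 / 8019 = -0.00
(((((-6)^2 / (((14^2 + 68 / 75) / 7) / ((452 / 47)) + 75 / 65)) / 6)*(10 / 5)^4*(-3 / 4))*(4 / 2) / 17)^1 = -111056400 / 53476679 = -2.08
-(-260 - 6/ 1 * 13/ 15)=1326/ 5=265.20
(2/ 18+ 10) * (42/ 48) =637/ 72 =8.85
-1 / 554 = -0.00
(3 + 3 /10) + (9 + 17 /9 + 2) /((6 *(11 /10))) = 15601 /2970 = 5.25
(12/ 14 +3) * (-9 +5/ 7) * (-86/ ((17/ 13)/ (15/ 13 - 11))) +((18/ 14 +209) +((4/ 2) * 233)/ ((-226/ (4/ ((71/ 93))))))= -136971538388/ 6683159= -20495.03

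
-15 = -15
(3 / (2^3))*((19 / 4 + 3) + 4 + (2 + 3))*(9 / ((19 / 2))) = 1809 / 304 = 5.95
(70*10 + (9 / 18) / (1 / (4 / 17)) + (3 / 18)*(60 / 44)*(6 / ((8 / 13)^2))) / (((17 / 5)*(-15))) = -8422103 / 610368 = -13.80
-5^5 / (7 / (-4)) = 12500 / 7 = 1785.71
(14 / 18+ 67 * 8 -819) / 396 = -635 / 891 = -0.71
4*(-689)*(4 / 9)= -1224.89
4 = 4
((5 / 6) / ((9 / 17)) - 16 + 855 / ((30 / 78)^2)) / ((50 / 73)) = 113635523 / 13500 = 8417.45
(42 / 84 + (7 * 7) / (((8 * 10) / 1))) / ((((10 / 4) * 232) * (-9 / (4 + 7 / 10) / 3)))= -4183 / 1392000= -0.00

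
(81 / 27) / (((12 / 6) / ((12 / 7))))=18 / 7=2.57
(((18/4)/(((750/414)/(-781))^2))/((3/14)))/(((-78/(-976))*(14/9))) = 6377237408916/203125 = 31395630.32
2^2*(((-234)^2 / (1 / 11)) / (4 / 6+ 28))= 84044.09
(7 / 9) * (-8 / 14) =-4 / 9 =-0.44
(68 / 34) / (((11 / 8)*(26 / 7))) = 56 / 143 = 0.39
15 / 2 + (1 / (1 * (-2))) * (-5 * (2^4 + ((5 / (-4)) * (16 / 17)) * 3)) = 1315 / 34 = 38.68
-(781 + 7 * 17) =-900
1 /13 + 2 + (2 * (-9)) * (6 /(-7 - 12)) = 1917 /247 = 7.76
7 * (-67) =-469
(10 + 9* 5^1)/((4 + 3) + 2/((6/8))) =165/29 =5.69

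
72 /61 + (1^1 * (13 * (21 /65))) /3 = 787 /305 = 2.58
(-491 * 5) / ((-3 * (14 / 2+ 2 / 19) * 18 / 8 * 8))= 9329 / 1458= 6.40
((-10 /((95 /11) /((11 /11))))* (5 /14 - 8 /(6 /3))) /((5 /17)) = 9537 /665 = 14.34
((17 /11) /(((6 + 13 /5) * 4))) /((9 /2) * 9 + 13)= 85 /101222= 0.00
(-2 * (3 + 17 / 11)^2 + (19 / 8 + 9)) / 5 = -28989 / 4840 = -5.99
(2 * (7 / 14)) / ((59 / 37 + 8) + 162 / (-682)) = 12617 / 118058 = 0.11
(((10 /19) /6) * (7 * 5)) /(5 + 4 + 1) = 35 /114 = 0.31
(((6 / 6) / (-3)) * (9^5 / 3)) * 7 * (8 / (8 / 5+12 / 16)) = -7348320 / 47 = -156347.23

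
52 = 52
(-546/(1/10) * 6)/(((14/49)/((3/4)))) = -85995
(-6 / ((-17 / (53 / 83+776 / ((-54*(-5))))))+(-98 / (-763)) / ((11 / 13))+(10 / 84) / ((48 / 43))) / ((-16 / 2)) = -8516334301 / 45475288320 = -0.19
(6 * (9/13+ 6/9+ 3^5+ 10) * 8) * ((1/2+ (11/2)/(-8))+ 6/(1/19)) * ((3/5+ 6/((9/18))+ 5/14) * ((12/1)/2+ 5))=18022772064/91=198052440.26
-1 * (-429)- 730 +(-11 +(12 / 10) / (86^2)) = -5768877 / 18490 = -312.00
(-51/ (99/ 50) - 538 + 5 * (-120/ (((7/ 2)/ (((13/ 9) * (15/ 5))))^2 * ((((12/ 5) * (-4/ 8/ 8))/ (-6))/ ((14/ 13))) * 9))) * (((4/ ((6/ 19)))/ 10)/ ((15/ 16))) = -3138511808/ 467775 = -6709.45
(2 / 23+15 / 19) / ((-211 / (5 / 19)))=-1915 / 1751933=-0.00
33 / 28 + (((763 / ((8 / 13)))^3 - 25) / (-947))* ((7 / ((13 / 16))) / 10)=-47818885501151 / 27576640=-1734035.96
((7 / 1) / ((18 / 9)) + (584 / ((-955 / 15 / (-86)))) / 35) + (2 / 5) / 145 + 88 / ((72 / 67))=107.93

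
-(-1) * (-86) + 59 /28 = -2349 /28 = -83.89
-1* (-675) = 675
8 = 8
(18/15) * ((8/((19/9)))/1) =432/95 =4.55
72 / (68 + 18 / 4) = 144 / 145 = 0.99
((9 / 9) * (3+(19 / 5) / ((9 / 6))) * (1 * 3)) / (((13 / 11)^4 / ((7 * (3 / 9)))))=8506421 / 428415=19.86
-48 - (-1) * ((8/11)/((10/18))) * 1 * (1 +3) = -2352/55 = -42.76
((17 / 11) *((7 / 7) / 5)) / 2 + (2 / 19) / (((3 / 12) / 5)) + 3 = 10993 / 2090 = 5.26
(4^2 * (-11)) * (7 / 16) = -77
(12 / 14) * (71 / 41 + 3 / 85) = 1.51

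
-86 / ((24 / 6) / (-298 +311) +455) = -1118 / 5919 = -0.19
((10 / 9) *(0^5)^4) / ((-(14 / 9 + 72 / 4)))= 0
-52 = -52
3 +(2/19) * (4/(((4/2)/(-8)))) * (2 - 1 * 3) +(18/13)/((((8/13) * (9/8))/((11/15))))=6.15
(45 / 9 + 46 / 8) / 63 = 43 / 252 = 0.17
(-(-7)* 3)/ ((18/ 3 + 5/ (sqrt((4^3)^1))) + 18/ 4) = 168/ 89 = 1.89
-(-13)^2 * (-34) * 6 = 34476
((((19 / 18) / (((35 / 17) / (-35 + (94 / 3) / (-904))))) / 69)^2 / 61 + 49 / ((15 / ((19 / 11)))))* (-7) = -13157470854438764891 / 333060507597787200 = -39.50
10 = 10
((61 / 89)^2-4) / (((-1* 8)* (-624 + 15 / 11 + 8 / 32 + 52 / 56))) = -717717 / 1010767126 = -0.00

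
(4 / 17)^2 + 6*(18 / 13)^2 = 564520 / 48841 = 11.56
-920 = -920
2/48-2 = -47/24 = -1.96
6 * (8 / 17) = 2.82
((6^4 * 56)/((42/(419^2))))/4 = 75842352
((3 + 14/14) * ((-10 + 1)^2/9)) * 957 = 34452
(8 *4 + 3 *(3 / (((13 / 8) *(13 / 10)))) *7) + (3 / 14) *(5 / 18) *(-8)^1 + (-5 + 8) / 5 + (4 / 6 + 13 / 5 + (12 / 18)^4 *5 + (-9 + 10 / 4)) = 57206921 / 958230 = 59.70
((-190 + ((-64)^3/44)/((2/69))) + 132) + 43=-2261157/11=-205559.73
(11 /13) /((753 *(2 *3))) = 11 /58734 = 0.00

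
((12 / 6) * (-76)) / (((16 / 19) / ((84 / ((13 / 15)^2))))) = -3411450 / 169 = -20186.09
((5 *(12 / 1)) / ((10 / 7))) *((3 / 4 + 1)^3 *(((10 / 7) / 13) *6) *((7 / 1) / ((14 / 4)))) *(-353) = -5448555 / 52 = -104779.90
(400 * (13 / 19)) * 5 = 26000 / 19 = 1368.42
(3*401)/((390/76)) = 15238/65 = 234.43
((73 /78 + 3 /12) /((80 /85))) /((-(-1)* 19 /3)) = 3145 /15808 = 0.20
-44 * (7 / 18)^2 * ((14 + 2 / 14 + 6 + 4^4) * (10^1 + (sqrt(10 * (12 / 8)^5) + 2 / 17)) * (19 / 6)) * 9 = -243206194 / 459 - 2827979 * sqrt(15) / 24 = -986224.14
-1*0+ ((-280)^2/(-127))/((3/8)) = -627200/381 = -1646.19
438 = 438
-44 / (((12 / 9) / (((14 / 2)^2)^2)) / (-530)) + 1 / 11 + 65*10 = 461935541 / 11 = 41994140.09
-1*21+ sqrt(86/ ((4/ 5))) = -21+ sqrt(430)/ 2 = -10.63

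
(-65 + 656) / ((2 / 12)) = 3546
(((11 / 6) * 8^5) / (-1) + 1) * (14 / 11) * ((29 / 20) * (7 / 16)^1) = -256094041 / 5280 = -48502.66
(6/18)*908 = 908/3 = 302.67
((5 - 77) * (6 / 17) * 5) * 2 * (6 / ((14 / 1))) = -12960 / 119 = -108.91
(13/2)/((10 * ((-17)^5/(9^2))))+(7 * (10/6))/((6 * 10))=24842759/127787130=0.19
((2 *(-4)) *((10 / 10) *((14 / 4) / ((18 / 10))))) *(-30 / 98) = 100 / 21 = 4.76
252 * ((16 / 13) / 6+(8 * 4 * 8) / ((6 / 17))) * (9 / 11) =21391776 / 143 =149592.84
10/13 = 0.77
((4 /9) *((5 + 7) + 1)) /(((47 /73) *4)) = 949 /423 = 2.24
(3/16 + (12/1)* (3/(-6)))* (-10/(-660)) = -0.09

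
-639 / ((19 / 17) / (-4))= 43452 / 19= 2286.95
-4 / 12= -1 / 3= -0.33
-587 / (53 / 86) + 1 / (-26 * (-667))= -875458791 / 919126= -952.49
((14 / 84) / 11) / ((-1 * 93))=-1 / 6138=-0.00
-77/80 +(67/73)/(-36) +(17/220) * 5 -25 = -14801839/578160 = -25.60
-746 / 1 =-746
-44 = -44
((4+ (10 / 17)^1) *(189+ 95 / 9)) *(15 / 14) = 981.01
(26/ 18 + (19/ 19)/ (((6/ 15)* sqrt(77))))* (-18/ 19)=-26/ 19 - 45* sqrt(77)/ 1463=-1.64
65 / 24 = 2.71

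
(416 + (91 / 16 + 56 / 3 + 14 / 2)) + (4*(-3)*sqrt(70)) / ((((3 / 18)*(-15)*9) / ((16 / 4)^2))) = 128*sqrt(70) / 15 + 21473 / 48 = 518.75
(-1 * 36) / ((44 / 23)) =-207 / 11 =-18.82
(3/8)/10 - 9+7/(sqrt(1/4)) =403/80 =5.04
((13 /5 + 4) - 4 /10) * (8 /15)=248 /75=3.31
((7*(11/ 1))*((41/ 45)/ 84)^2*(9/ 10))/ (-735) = -18491/ 1666980000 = -0.00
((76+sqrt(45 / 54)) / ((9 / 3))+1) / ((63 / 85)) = 35.94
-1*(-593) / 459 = 593 / 459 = 1.29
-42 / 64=-21 / 32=-0.66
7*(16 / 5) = 22.40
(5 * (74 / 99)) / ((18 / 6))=370 / 297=1.25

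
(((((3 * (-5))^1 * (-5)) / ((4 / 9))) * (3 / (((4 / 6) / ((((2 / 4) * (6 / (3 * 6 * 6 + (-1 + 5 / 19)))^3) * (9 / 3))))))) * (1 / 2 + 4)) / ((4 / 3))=91128845475 / 135435501952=0.67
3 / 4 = 0.75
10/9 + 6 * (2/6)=28/9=3.11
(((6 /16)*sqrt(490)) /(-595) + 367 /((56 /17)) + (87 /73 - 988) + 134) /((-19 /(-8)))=-3030833 /9709 - 3*sqrt(10) /1615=-312.17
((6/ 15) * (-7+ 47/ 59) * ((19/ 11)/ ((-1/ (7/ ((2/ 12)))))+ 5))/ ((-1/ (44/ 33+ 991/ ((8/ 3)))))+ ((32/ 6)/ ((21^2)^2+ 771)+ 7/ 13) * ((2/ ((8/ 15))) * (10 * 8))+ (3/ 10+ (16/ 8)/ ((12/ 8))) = -42793972724419/ 686392135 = -62346.25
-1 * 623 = -623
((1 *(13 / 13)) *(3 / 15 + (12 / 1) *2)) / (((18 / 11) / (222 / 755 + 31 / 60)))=11.99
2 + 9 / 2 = 6.50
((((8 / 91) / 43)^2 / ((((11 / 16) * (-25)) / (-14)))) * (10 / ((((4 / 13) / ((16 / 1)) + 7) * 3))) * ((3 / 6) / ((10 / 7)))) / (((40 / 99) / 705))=216576 / 219337625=0.00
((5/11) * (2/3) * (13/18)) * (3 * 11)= 65/9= 7.22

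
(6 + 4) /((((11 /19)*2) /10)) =950 /11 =86.36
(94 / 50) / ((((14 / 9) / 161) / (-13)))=-126477 / 50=-2529.54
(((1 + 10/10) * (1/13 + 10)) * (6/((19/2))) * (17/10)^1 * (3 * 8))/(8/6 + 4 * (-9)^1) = -240516/16055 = -14.98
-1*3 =-3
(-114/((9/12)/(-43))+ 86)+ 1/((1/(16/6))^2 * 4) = 59614/9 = 6623.78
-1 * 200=-200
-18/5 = -3.60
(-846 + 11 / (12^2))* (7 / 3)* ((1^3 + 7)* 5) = -4263455 / 54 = -78952.87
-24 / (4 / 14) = -84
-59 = -59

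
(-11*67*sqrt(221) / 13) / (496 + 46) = -737*sqrt(221) / 7046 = -1.55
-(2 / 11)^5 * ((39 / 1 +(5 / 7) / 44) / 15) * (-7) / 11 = 96136 / 292307565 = 0.00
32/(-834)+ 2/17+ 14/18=18227/21267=0.86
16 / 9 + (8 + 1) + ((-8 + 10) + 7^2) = 556 / 9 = 61.78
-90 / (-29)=90 / 29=3.10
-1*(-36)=36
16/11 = 1.45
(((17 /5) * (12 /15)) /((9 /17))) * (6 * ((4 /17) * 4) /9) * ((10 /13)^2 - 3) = -885632 /114075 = -7.76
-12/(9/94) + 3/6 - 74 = -1193/6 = -198.83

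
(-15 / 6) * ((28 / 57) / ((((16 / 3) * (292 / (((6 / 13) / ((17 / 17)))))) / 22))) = -1155 / 144248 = -0.01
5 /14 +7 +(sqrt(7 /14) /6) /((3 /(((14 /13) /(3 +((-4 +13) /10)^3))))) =3500*sqrt(2) /436293 +103 /14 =7.37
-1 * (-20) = 20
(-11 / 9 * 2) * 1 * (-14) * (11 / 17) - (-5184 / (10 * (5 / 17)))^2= -3106595.61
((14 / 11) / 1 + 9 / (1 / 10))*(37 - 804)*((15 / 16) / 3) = -962585 / 44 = -21876.93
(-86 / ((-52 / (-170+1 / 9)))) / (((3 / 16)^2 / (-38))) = 319793408 / 1053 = 303697.44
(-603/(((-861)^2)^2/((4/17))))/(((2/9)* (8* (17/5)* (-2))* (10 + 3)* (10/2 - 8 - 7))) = -0.00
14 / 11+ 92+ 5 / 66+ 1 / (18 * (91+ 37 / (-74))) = 3345445 / 35838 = 93.35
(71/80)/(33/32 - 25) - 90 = -345292/3835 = -90.04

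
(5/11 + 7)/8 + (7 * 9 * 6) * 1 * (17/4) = 70727/44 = 1607.43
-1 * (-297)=297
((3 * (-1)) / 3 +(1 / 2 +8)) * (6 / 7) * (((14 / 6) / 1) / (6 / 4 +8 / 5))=4.84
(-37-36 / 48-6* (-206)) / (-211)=-4793 / 844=-5.68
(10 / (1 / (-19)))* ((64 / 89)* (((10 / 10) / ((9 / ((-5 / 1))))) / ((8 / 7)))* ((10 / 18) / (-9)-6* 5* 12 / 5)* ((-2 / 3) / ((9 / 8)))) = 4968454400 / 1751787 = 2836.22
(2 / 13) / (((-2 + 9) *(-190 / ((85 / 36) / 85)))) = -1 / 311220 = -0.00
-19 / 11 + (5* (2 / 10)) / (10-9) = -0.73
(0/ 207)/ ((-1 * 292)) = 0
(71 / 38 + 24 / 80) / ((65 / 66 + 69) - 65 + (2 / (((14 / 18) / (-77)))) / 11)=-0.17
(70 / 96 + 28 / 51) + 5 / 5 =1859 / 816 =2.28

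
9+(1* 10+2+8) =29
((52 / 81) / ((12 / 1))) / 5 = 13 / 1215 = 0.01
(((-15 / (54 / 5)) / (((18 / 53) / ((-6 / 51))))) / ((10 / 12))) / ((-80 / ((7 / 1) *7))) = -2597 / 7344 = -0.35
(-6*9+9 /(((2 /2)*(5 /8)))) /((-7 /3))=16.97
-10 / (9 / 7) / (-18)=35 / 81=0.43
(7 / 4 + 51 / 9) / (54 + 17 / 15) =445 / 3308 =0.13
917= 917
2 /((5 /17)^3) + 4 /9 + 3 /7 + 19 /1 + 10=854288 /7875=108.48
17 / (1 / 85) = 1445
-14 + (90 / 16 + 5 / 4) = -57 / 8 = -7.12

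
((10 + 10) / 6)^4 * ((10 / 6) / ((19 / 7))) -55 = 96065 / 4617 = 20.81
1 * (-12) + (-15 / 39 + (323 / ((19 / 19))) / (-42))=-10961 / 546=-20.08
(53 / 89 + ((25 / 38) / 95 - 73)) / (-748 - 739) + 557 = 557.05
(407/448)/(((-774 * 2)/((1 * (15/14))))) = -2035/3236352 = -0.00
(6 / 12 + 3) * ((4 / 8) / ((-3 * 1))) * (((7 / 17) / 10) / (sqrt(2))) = -0.02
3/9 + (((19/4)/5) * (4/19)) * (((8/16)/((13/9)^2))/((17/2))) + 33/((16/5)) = 7344403/689520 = 10.65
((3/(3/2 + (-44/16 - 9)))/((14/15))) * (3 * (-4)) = 1080/287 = 3.76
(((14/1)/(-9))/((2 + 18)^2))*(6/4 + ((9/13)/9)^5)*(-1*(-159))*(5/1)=-413249851/89110320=-4.64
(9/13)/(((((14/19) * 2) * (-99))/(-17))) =323/4004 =0.08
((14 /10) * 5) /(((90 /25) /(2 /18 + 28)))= 8855 /162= 54.66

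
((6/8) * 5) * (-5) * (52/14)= -975/14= -69.64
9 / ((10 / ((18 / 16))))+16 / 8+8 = 881 / 80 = 11.01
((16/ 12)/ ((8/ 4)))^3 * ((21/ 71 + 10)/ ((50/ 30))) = 5848/ 3195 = 1.83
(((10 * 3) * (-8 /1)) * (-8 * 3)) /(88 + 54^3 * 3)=0.01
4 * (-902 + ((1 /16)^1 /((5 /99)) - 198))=-87901 /20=-4395.05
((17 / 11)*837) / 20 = 14229 / 220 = 64.68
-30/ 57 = -10/ 19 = -0.53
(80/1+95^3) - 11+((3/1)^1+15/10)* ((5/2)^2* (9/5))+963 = 6867661/8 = 858457.62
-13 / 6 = -2.17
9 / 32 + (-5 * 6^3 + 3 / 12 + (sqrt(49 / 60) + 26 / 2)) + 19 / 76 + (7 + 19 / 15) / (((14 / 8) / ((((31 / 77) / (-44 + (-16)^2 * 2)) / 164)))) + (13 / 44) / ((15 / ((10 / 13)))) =-120294887333 / 112825440 + 7 * sqrt(15) / 30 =-1065.30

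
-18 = -18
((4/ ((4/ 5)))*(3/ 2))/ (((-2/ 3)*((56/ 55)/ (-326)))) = 403425/ 112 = 3602.01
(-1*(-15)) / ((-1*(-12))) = 5 / 4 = 1.25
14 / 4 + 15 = 37 / 2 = 18.50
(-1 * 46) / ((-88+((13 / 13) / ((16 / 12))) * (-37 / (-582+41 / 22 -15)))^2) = -31542503416 / 5304486103609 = -0.01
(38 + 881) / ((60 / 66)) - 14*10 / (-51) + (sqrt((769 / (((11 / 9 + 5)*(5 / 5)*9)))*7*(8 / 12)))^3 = 769*sqrt(2307) / 72 + 516959 / 510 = 1526.65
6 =6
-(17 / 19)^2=-289 / 361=-0.80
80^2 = 6400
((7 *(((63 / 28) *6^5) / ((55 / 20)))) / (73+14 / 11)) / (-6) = -81648 / 817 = -99.94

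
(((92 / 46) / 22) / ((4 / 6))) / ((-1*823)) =-3 / 18106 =-0.00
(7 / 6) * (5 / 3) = 35 / 18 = 1.94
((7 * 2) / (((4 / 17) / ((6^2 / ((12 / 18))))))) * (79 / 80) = 253827 / 80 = 3172.84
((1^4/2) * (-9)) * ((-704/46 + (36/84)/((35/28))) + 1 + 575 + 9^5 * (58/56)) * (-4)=1110940.76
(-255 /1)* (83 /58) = -364.91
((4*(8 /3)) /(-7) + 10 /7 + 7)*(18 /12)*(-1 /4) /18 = -145 /1008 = -0.14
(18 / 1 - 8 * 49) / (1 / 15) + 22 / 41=-229988 / 41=-5609.46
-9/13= -0.69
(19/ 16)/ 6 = 19/ 96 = 0.20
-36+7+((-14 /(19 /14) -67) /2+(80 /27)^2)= -58.88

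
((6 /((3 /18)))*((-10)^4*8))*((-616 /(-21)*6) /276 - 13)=-818880000 /23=-35603478.26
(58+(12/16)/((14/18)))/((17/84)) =4953/17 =291.35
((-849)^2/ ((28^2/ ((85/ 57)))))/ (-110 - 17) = -20422695/ 1891792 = -10.80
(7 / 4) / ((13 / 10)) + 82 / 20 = 354 / 65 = 5.45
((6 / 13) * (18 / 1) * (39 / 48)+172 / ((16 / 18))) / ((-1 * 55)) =-801 / 220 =-3.64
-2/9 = -0.22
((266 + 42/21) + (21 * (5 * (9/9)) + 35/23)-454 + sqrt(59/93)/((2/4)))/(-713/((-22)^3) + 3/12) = -19464544/77625 + 21296 * sqrt(5487)/313875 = -245.73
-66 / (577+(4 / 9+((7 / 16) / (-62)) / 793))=-467273664 / 4088251169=-0.11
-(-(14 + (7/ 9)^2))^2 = -1399489/ 6561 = -213.30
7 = 7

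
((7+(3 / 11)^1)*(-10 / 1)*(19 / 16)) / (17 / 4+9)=-3800 / 583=-6.52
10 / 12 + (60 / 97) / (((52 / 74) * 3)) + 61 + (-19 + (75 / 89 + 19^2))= 272695897 / 673374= 404.97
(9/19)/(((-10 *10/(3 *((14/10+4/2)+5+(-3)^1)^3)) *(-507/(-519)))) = -91939293/40137500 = -2.29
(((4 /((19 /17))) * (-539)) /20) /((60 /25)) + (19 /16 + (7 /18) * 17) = -88619 /2736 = -32.39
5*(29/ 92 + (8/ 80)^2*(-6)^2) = 1553/ 460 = 3.38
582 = 582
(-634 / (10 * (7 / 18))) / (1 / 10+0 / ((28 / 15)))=-11412 / 7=-1630.29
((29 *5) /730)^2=841 /21316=0.04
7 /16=0.44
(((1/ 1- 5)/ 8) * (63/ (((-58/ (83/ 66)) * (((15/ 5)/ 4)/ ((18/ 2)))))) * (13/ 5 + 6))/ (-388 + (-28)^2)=24983/ 140360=0.18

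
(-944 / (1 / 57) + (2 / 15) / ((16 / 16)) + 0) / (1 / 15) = -807118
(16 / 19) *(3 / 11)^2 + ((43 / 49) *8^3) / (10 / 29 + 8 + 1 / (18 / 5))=52.17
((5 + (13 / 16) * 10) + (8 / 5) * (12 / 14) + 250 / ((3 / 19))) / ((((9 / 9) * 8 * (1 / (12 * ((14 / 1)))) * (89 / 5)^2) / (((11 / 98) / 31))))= 73819735 / 192511984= 0.38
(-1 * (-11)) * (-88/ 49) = -968/ 49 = -19.76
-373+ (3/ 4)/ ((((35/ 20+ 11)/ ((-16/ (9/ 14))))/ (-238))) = -221/ 9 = -24.56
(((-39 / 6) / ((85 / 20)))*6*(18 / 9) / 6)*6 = -312 / 17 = -18.35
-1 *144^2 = -20736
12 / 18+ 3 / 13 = 35 / 39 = 0.90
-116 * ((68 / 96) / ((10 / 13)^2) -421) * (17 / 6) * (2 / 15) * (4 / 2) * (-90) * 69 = -11424348653 / 50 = -228486973.06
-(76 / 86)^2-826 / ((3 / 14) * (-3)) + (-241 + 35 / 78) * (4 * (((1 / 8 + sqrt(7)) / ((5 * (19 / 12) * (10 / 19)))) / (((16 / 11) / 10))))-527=9668408407 / 17306640-206393 * sqrt(7) / 130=-3641.84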